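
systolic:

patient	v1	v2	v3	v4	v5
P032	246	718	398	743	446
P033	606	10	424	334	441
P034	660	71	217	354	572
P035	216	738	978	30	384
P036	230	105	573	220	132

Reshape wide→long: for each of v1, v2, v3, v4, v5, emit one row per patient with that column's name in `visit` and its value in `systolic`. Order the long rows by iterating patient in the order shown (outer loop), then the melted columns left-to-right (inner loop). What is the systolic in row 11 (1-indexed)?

25 rows total (5 × 5). Row 11: index ⌊(11-1)/5⌋ = 2 into patient → P034; (11-1) mod 5 = 0 into the melted columns → v1.
So row 11 is (P034, v1, 660); systolic = 660.

660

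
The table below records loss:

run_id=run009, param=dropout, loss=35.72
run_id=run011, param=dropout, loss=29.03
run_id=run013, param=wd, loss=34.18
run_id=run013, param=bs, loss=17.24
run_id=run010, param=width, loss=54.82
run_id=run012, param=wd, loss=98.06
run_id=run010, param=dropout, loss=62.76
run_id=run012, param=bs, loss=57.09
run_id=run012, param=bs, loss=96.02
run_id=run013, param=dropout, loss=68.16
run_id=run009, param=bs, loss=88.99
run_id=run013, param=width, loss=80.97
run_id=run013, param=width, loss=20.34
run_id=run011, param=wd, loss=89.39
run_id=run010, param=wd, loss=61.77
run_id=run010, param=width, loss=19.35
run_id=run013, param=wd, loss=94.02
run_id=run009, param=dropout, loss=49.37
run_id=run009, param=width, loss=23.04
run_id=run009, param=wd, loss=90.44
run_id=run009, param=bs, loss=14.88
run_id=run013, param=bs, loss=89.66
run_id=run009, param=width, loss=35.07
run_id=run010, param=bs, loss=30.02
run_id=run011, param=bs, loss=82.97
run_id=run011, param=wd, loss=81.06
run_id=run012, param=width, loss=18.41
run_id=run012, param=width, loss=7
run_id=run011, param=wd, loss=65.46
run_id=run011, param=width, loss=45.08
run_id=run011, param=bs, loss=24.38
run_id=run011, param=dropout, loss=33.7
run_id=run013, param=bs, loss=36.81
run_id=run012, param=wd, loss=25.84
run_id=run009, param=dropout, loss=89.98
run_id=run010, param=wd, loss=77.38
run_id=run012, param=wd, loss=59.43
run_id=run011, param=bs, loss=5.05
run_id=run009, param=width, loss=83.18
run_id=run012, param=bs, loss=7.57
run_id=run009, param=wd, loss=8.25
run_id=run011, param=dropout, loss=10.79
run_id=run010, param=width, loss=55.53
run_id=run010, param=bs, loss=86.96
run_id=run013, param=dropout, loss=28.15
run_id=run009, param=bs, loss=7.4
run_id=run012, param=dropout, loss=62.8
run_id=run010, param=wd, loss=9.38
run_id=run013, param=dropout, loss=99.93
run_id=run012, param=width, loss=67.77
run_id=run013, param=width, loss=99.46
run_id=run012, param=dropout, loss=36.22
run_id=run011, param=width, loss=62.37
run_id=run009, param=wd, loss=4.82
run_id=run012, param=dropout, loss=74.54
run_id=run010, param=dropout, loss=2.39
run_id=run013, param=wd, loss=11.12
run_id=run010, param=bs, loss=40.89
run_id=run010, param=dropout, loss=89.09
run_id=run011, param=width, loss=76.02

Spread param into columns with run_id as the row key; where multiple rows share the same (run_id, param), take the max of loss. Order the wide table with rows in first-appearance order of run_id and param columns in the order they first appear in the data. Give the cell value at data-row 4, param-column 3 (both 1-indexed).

86.96

With rows in first-appearance order of run_id, row 4 is run_id=run010. param columns in first-appearance order: dropout, wd, bs, width; column 3 is bs.
Long rows with run_id=run010, param=bs: max(30.02, 86.96, 40.89) = 86.96.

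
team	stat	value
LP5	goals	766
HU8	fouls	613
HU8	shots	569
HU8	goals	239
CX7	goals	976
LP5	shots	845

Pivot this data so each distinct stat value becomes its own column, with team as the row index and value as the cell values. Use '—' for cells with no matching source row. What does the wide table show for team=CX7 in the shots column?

—

No long-format row has team=CX7 and stat=shots, so the cell is —.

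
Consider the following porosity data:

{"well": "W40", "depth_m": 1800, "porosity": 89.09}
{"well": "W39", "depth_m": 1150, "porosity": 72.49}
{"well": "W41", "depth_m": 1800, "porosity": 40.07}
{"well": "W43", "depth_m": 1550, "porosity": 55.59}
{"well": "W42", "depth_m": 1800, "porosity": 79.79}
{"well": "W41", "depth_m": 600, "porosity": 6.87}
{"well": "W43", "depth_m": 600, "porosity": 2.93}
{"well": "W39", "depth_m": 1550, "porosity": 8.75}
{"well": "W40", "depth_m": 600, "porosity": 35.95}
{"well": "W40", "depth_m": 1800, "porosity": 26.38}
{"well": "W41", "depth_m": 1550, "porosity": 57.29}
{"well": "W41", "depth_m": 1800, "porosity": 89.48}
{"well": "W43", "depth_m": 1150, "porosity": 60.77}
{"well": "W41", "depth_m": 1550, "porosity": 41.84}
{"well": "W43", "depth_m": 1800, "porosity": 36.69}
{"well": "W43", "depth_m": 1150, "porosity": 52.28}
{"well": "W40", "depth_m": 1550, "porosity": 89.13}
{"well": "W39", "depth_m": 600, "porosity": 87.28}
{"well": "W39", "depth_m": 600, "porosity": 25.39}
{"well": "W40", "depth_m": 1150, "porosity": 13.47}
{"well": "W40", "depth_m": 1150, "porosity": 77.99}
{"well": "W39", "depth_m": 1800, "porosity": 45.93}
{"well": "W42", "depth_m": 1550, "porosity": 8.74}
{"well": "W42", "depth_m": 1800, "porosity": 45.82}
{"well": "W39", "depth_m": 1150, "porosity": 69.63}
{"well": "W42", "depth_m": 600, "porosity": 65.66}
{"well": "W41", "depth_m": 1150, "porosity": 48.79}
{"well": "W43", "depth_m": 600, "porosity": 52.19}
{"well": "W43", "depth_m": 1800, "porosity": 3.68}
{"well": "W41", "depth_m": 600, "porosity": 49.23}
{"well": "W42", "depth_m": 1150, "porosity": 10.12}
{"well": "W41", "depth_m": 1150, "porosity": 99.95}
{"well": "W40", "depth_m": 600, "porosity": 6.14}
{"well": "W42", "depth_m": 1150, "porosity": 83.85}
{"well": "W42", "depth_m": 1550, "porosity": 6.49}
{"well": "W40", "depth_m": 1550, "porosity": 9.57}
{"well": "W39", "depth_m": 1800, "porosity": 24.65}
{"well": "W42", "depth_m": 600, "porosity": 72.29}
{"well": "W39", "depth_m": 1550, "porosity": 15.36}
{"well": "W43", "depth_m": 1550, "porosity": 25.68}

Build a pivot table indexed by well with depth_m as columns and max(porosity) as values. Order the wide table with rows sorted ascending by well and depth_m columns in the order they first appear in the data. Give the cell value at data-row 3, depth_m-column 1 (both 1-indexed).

With rows sorted ascending by well, row 3 is well=W41. depth_m columns in first-appearance order: 1800, 1150, 1550, 600; column 1 is 1800.
Long rows with well=W41, depth_m=1800: max(40.07, 89.48) = 89.48.

89.48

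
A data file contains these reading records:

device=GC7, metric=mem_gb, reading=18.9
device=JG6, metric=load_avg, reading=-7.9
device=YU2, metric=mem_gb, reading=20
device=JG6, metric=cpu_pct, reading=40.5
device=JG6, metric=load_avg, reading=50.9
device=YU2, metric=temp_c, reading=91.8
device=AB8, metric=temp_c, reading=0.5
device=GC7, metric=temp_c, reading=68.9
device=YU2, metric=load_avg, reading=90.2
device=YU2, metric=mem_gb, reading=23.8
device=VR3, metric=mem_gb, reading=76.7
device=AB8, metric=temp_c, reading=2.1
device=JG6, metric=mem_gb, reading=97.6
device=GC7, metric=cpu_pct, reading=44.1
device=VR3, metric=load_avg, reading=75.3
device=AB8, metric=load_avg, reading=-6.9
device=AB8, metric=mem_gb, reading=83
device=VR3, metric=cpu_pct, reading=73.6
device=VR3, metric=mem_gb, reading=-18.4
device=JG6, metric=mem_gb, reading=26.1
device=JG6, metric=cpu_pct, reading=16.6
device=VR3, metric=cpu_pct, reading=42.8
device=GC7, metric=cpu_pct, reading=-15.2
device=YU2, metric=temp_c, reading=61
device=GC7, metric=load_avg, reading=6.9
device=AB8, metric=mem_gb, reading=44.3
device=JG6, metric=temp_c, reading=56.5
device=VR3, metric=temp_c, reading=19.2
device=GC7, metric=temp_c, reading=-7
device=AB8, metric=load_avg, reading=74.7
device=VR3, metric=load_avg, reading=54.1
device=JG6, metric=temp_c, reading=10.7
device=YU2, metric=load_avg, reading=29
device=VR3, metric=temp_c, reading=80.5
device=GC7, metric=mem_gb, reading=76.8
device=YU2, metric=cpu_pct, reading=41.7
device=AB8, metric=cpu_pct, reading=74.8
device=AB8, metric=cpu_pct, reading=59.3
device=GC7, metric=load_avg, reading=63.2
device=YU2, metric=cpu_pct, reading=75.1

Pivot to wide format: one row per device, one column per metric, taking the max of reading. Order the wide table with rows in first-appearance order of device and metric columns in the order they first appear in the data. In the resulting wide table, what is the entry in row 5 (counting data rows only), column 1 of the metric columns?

76.7

With rows in first-appearance order of device, row 5 is device=VR3. metric columns in first-appearance order: mem_gb, load_avg, cpu_pct, temp_c; column 1 is mem_gb.
Long rows with device=VR3, metric=mem_gb: max(76.7, -18.4) = 76.7.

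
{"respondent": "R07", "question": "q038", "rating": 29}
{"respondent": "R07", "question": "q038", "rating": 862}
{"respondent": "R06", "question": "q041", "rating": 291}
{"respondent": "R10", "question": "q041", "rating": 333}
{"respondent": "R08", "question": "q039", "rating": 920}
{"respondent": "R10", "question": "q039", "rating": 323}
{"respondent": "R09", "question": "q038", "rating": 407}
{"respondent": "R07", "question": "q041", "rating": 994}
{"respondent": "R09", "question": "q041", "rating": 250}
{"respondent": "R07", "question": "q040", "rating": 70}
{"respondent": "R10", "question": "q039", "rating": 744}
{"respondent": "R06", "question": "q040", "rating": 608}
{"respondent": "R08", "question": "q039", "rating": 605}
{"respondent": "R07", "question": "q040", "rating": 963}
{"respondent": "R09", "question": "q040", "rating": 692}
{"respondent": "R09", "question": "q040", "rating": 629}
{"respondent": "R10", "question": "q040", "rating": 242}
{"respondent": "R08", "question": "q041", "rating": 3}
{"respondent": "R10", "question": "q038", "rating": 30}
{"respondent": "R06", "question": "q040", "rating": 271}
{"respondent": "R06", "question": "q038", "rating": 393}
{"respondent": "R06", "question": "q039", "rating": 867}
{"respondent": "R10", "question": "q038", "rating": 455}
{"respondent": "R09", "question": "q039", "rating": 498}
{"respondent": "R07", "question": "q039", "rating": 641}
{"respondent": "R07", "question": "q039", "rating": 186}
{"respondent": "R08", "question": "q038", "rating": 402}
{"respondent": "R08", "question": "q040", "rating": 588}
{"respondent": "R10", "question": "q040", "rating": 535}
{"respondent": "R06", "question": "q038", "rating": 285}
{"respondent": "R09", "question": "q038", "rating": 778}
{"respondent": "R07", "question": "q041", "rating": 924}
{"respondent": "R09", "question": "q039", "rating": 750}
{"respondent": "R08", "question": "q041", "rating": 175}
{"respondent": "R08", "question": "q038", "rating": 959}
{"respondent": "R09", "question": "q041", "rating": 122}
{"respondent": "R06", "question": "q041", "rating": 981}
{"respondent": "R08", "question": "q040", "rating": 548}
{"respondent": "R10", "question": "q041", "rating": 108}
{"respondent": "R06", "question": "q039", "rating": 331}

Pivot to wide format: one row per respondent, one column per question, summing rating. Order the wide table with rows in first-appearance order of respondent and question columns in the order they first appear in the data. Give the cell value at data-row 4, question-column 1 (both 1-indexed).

With rows in first-appearance order of respondent, row 4 is respondent=R08. question columns in first-appearance order: q038, q041, q039, q040; column 1 is q038.
Long rows with respondent=R08, question=q038: 402 + 959 = 1361.

1361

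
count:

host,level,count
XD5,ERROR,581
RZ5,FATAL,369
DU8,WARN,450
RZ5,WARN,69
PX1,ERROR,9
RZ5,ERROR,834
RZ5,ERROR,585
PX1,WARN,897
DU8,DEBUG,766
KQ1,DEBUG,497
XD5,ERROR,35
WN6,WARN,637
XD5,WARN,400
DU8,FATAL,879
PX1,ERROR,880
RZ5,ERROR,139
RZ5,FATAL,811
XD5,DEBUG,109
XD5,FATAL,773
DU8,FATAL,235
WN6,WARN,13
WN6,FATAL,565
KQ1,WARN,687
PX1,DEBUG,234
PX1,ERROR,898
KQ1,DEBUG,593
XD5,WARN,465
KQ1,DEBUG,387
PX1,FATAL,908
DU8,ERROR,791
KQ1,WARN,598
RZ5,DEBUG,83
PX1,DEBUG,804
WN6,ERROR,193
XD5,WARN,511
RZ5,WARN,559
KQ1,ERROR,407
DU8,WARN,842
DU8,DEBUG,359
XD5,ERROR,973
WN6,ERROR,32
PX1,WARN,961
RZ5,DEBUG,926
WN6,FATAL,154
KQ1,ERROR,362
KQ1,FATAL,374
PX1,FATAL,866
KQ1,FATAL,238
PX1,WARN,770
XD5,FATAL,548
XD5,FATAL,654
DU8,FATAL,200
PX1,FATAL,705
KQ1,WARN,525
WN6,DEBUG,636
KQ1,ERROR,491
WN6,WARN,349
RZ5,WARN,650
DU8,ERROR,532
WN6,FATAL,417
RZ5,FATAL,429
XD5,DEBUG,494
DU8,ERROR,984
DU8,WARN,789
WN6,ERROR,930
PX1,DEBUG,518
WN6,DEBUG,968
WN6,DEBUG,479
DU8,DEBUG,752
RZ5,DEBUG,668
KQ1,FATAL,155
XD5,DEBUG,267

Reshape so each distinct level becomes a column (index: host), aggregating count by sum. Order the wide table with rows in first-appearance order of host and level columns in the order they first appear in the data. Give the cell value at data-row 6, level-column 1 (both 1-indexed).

1155

With rows in first-appearance order of host, row 6 is host=WN6. level columns in first-appearance order: ERROR, FATAL, WARN, DEBUG; column 1 is ERROR.
Long rows with host=WN6, level=ERROR: 193 + 32 + 930 = 1155.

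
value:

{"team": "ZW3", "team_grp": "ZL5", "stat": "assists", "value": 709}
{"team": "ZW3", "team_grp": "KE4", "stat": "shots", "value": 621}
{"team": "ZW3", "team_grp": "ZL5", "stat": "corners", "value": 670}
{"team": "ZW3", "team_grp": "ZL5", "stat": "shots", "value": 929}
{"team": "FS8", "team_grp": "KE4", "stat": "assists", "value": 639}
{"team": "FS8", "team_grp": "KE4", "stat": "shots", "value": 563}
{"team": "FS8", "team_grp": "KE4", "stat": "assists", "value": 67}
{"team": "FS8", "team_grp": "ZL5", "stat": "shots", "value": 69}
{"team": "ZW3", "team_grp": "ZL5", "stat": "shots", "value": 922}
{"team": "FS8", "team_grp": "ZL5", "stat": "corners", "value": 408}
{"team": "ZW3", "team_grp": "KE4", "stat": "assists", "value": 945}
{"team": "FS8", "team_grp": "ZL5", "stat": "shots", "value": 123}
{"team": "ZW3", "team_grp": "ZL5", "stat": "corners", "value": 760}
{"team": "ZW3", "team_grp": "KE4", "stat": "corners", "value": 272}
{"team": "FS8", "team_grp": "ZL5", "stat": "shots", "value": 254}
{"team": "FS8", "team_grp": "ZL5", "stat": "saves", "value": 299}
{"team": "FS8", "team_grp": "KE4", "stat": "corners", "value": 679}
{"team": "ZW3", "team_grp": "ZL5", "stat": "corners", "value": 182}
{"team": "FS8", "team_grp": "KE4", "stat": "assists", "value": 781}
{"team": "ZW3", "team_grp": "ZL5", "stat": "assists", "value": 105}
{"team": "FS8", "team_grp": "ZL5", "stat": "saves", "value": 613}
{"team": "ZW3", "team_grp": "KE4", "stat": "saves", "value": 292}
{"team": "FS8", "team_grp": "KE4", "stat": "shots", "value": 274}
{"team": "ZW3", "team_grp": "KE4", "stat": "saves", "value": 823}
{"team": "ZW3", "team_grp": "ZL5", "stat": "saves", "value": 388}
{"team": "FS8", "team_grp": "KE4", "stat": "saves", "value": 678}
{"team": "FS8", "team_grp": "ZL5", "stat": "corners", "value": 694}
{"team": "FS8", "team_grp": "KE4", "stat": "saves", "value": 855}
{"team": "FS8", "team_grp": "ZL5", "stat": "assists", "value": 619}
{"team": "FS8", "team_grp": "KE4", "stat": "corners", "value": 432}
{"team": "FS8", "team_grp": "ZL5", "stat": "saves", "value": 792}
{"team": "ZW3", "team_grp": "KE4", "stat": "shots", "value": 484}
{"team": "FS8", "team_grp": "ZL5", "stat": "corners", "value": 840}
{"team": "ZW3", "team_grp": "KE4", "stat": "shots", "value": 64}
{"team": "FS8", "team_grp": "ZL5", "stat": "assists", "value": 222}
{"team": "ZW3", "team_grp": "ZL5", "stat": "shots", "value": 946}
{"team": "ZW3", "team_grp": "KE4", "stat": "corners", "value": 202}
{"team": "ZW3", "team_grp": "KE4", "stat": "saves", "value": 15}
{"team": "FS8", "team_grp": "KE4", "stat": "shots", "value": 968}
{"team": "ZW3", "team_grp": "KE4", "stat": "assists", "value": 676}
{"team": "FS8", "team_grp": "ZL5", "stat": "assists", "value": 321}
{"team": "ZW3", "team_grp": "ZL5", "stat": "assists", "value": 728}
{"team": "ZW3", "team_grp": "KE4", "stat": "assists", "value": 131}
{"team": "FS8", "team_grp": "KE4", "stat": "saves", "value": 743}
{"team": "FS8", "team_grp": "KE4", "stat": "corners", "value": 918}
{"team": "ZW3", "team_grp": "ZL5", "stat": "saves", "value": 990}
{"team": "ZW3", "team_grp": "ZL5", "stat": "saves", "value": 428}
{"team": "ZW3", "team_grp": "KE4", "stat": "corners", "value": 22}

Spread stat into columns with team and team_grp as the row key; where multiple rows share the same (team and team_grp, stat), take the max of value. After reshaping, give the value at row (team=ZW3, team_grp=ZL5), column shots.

Rows with team=ZW3, team_grp=ZL5 and stat=shots: value values are 929, 922, 946.
max(929, 922, 946) = 946.

946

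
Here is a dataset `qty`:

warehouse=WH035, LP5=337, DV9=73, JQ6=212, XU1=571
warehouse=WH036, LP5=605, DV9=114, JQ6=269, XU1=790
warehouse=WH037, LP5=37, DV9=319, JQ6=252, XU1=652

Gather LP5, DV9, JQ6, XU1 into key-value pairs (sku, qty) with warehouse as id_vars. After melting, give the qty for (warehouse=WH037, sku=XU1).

Unpivoting turns each (warehouse, wide-column) pair into one long row.
The wide cell at row WH037, column XU1 holds 652, so the long row (WH037, XU1) has qty=652.

652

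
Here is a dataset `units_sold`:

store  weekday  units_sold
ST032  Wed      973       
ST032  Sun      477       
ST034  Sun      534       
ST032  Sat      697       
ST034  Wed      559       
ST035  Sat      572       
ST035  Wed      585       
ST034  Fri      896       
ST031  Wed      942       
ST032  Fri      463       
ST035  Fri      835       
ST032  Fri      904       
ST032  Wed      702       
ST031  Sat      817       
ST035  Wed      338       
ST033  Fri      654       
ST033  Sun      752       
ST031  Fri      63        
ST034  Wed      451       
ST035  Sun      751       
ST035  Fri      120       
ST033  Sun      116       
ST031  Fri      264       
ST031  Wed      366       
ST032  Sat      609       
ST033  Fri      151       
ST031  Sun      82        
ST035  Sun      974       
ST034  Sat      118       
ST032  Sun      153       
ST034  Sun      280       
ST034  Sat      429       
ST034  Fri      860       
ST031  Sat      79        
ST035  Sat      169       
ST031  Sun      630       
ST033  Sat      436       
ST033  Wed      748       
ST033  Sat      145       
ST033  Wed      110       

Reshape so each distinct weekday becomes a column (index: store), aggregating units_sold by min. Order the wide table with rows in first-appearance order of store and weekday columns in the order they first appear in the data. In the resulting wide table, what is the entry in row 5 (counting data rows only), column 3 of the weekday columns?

With rows in first-appearance order of store, row 5 is store=ST033. weekday columns in first-appearance order: Wed, Sun, Sat, Fri; column 3 is Sat.
Long rows with store=ST033, weekday=Sat: min(436, 145) = 145.

145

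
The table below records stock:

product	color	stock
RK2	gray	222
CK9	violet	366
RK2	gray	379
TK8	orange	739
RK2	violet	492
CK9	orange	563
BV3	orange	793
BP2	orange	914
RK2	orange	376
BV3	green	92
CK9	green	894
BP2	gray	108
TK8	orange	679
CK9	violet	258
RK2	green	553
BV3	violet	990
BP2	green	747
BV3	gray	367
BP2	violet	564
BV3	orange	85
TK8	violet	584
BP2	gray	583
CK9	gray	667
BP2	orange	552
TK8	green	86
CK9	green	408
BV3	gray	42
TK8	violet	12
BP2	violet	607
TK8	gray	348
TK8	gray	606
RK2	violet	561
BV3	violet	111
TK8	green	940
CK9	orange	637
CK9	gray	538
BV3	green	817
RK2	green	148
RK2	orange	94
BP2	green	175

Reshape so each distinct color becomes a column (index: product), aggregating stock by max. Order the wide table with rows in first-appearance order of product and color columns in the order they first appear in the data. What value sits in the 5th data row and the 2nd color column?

With rows in first-appearance order of product, row 5 is product=BP2. color columns in first-appearance order: gray, violet, orange, green; column 2 is violet.
Long rows with product=BP2, color=violet: max(564, 607) = 607.

607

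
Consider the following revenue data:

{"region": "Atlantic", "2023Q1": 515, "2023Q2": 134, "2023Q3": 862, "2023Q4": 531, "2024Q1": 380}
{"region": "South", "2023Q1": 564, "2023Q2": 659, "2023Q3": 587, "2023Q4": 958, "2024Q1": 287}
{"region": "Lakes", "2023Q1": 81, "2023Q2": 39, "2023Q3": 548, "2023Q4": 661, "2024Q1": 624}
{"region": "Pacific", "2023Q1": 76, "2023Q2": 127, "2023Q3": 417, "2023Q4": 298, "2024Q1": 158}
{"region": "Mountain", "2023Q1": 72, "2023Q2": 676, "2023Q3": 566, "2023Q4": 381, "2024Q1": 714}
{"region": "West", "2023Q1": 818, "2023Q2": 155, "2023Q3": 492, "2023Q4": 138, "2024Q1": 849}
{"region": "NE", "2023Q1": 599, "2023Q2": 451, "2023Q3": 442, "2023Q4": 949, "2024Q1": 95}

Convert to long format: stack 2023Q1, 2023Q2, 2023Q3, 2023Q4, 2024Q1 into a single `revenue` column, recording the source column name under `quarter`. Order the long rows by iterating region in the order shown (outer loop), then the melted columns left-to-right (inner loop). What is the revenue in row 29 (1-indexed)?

35 rows total (7 × 5). Row 29: index ⌊(29-1)/5⌋ = 5 into region → West; (29-1) mod 5 = 3 into the melted columns → 2023Q4.
So row 29 is (West, 2023Q4, 138); revenue = 138.

138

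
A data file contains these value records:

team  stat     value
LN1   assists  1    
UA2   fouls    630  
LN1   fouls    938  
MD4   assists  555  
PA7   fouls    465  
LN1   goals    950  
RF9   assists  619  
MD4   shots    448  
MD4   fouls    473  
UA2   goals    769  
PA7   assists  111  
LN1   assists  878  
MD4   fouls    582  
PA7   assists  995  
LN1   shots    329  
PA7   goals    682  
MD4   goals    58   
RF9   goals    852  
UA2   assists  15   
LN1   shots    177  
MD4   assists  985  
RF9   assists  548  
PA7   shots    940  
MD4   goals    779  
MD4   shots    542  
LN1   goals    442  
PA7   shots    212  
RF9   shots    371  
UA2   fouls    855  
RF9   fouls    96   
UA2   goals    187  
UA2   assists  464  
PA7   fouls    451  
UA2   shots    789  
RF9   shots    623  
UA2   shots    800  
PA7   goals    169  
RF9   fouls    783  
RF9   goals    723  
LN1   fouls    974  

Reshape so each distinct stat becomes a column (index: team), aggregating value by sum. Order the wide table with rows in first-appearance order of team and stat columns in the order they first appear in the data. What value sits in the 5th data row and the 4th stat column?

994

With rows in first-appearance order of team, row 5 is team=RF9. stat columns in first-appearance order: assists, fouls, goals, shots; column 4 is shots.
Long rows with team=RF9, stat=shots: 371 + 623 = 994.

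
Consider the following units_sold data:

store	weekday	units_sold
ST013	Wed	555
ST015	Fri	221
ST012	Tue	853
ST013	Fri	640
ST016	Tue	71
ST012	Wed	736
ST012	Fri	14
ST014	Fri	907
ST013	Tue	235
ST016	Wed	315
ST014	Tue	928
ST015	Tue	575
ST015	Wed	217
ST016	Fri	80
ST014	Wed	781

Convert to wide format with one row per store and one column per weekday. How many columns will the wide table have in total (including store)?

4

1 column for store plus 3 distinct weekday values → 4 columns.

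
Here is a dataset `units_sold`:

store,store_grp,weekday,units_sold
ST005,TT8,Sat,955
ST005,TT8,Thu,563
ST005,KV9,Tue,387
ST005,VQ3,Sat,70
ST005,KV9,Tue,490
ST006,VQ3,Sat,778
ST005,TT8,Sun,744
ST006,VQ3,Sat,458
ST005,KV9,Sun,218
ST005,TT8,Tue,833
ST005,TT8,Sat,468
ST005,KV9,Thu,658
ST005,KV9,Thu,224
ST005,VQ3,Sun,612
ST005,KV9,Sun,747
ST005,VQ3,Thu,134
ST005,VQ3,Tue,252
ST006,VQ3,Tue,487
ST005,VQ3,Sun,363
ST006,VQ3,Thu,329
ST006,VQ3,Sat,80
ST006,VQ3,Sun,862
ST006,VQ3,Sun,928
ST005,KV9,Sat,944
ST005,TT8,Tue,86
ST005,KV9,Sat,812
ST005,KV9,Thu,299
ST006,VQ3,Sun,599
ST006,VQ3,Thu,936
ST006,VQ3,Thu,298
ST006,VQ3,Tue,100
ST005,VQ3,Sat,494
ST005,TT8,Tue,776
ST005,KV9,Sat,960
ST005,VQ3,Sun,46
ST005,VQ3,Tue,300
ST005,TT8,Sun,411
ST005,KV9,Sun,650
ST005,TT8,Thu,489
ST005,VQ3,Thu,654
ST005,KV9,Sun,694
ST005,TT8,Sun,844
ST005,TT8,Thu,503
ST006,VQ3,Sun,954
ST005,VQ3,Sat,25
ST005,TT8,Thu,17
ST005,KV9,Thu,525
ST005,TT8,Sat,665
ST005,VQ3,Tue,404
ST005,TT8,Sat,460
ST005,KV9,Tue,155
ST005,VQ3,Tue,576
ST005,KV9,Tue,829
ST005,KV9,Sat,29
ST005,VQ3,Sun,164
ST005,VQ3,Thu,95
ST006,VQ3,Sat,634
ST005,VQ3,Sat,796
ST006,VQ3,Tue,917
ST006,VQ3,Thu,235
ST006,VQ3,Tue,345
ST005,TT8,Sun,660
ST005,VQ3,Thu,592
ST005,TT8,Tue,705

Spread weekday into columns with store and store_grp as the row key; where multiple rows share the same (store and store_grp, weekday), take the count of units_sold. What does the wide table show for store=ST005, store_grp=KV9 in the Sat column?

4

Rows with store=ST005, store_grp=KV9 and weekday=Sat: units_sold values are 944, 812, 960, 29.
4 rows match — count = 4.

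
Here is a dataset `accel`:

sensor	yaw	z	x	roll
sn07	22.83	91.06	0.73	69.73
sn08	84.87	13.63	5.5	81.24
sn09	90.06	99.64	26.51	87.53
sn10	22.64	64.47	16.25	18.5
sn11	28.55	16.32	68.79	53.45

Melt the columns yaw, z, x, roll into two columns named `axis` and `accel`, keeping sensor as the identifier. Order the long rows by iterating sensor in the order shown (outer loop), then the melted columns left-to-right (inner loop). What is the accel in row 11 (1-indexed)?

26.51

20 rows total (5 × 4). Row 11: index ⌊(11-1)/4⌋ = 2 into sensor → sn09; (11-1) mod 4 = 2 into the melted columns → x.
So row 11 is (sn09, x, 26.51); accel = 26.51.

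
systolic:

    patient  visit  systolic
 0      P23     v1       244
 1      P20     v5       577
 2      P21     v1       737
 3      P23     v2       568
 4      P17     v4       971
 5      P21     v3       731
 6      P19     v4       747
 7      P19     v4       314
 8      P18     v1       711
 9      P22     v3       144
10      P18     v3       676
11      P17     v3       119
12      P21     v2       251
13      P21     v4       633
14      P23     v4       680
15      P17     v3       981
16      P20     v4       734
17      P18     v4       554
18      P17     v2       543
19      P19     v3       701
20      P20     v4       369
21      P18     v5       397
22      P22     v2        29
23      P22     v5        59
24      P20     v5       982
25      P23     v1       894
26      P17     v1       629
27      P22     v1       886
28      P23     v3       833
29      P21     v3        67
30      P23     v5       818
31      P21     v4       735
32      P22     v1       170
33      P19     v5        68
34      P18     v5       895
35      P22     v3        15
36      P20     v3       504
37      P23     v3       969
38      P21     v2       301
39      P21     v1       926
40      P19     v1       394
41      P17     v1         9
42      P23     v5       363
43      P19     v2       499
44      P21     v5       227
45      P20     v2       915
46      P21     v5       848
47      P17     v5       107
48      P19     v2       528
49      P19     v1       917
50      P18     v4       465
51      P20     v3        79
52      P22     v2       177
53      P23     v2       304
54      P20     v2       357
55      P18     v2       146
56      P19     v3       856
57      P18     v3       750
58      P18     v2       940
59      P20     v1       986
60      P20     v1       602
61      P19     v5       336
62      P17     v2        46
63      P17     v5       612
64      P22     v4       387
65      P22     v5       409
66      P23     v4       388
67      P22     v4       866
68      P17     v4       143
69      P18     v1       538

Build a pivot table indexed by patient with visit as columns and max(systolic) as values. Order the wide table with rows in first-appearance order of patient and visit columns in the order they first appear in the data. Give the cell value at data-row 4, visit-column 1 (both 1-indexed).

With rows in first-appearance order of patient, row 4 is patient=P17. visit columns in first-appearance order: v1, v5, v2, v4, v3; column 1 is v1.
Long rows with patient=P17, visit=v1: max(629, 9) = 629.

629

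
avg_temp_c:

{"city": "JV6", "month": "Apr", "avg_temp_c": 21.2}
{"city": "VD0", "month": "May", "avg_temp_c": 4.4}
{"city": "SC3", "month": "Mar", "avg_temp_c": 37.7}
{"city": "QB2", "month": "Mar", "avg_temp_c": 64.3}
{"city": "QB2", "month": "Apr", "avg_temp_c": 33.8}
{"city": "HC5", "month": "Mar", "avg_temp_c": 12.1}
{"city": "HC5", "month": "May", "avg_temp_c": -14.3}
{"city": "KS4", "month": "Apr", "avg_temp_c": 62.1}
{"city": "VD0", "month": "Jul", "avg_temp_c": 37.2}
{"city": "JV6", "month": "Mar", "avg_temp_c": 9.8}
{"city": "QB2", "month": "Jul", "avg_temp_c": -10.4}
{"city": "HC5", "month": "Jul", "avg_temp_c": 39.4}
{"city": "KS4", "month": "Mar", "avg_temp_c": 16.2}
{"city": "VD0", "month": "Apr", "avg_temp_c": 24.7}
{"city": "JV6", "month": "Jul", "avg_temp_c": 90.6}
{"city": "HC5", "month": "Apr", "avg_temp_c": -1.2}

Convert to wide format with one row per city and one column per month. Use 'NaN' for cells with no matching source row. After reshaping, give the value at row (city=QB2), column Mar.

64.3

The long row with city=QB2, month=Mar has avg_temp_c=64.3.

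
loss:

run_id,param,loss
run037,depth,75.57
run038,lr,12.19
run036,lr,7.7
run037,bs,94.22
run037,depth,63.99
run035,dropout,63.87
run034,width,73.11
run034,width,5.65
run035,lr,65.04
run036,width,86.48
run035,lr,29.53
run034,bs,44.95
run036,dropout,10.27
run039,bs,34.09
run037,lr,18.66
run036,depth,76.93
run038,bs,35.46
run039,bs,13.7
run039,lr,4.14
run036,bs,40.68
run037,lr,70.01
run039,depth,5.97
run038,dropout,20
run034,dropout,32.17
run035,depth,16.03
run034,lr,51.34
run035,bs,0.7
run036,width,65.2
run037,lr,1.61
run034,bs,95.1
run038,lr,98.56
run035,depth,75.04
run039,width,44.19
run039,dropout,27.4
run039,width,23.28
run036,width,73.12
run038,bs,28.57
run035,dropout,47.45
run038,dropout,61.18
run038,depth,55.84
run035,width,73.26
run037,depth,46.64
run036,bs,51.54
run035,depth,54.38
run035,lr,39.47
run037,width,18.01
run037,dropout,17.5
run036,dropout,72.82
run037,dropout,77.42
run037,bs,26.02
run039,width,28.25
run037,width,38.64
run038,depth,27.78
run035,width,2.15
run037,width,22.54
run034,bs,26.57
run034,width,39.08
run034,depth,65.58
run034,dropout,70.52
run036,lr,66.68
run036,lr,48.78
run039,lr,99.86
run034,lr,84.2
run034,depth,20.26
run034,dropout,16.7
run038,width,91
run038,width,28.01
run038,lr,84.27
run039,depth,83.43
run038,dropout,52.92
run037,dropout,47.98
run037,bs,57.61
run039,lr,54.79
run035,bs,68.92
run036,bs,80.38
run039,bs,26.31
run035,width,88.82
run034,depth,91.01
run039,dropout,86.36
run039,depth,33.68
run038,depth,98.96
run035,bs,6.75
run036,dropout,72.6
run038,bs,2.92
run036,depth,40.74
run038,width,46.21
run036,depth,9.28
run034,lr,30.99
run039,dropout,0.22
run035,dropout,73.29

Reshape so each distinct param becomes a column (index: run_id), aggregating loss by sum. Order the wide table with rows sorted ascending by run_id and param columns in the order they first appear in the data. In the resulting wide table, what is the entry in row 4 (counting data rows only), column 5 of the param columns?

79.19

With rows sorted ascending by run_id, row 4 is run_id=run037. param columns in first-appearance order: depth, lr, bs, dropout, width; column 5 is width.
Long rows with run_id=run037, param=width: 18.01 + 38.64 + 22.54 = 79.19.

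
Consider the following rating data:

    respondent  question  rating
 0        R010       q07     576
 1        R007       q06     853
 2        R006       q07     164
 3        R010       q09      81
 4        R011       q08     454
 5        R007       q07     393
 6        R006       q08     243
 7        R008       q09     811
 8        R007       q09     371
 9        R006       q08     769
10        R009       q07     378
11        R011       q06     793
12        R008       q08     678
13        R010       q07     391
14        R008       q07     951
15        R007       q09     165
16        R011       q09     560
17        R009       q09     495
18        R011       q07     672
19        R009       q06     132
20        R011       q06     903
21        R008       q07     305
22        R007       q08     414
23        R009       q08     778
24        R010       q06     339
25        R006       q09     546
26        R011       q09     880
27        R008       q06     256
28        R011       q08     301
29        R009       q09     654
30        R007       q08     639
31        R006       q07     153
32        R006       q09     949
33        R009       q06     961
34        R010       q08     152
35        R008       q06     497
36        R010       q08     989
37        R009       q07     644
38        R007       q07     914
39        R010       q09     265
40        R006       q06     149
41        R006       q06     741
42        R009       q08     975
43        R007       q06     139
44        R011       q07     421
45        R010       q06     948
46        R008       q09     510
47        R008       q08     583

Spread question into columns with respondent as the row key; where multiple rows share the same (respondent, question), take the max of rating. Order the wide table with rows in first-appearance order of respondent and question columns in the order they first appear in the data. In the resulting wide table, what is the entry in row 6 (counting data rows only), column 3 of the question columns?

With rows in first-appearance order of respondent, row 6 is respondent=R009. question columns in first-appearance order: q07, q06, q09, q08; column 3 is q09.
Long rows with respondent=R009, question=q09: max(495, 654) = 654.

654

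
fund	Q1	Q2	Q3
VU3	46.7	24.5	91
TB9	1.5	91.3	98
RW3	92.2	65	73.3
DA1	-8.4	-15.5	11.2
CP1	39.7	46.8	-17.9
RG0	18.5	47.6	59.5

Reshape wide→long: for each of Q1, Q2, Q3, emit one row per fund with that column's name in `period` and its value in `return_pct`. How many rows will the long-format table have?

18

6 fund values × 3 melted columns = 18 rows.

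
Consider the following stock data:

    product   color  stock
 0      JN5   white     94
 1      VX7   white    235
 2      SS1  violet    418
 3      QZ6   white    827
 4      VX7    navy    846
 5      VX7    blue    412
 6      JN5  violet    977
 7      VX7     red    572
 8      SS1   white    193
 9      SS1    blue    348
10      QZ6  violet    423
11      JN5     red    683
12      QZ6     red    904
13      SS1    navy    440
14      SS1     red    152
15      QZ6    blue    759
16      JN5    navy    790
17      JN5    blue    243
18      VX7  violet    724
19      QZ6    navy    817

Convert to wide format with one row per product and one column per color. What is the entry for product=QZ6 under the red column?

Wide layout: rows indexed by product, columns are the 5 distinct color values (white, violet, navy, blue, red).
Cell (product=QZ6, color=red) draws from the long row where product=QZ6 and color=red, which has stock=904.

904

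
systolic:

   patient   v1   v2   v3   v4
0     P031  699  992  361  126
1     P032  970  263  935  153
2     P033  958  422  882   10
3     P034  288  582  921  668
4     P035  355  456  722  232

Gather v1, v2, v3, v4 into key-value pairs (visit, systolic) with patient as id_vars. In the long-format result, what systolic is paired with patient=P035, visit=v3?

722

Unpivoting turns each (patient, wide-column) pair into one long row.
The wide cell at row P035, column v3 holds 722, so the long row (P035, v3) has systolic=722.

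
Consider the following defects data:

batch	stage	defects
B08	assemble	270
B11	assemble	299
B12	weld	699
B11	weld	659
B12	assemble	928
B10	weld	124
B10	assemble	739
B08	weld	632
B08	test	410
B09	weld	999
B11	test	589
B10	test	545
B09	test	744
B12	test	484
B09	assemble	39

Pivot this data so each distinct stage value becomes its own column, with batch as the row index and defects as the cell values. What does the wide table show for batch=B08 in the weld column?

Wide layout: rows indexed by batch, columns are the 3 distinct stage values (assemble, weld, test).
Cell (batch=B08, stage=weld) draws from the long row where batch=B08 and stage=weld, which has defects=632.

632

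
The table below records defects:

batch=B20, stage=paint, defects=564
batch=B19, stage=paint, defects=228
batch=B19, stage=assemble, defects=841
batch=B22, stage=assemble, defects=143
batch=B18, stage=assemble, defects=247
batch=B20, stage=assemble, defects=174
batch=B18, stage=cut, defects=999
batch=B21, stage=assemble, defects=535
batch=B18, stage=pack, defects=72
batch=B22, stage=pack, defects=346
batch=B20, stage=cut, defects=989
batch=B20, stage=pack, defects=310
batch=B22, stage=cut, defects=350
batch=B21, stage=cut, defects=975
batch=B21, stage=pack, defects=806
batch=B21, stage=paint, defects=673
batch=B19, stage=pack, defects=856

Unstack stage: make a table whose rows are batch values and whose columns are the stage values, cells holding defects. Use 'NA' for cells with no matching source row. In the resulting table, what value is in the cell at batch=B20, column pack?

The long row with batch=B20, stage=pack has defects=310.

310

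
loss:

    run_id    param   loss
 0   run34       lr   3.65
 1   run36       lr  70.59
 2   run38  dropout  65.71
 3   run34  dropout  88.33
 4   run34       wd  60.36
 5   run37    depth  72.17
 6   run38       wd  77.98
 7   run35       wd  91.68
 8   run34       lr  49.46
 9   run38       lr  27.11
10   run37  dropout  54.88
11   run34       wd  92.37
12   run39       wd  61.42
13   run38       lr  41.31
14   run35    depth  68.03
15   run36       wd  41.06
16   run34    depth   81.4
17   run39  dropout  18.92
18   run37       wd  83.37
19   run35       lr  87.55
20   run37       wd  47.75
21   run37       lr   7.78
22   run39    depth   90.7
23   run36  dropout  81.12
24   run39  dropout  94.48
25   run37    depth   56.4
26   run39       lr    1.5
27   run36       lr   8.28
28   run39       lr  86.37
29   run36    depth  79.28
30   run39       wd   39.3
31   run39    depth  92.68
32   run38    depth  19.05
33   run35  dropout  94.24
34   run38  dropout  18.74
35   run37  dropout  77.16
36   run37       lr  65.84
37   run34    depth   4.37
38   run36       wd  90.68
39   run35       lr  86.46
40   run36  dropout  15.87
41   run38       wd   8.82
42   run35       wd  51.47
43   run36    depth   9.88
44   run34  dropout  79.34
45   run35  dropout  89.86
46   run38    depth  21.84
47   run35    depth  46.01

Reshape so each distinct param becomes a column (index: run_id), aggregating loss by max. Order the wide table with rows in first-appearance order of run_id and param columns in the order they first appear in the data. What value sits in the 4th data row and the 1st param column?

65.84

With rows in first-appearance order of run_id, row 4 is run_id=run37. param columns in first-appearance order: lr, dropout, wd, depth; column 1 is lr.
Long rows with run_id=run37, param=lr: max(7.78, 65.84) = 65.84.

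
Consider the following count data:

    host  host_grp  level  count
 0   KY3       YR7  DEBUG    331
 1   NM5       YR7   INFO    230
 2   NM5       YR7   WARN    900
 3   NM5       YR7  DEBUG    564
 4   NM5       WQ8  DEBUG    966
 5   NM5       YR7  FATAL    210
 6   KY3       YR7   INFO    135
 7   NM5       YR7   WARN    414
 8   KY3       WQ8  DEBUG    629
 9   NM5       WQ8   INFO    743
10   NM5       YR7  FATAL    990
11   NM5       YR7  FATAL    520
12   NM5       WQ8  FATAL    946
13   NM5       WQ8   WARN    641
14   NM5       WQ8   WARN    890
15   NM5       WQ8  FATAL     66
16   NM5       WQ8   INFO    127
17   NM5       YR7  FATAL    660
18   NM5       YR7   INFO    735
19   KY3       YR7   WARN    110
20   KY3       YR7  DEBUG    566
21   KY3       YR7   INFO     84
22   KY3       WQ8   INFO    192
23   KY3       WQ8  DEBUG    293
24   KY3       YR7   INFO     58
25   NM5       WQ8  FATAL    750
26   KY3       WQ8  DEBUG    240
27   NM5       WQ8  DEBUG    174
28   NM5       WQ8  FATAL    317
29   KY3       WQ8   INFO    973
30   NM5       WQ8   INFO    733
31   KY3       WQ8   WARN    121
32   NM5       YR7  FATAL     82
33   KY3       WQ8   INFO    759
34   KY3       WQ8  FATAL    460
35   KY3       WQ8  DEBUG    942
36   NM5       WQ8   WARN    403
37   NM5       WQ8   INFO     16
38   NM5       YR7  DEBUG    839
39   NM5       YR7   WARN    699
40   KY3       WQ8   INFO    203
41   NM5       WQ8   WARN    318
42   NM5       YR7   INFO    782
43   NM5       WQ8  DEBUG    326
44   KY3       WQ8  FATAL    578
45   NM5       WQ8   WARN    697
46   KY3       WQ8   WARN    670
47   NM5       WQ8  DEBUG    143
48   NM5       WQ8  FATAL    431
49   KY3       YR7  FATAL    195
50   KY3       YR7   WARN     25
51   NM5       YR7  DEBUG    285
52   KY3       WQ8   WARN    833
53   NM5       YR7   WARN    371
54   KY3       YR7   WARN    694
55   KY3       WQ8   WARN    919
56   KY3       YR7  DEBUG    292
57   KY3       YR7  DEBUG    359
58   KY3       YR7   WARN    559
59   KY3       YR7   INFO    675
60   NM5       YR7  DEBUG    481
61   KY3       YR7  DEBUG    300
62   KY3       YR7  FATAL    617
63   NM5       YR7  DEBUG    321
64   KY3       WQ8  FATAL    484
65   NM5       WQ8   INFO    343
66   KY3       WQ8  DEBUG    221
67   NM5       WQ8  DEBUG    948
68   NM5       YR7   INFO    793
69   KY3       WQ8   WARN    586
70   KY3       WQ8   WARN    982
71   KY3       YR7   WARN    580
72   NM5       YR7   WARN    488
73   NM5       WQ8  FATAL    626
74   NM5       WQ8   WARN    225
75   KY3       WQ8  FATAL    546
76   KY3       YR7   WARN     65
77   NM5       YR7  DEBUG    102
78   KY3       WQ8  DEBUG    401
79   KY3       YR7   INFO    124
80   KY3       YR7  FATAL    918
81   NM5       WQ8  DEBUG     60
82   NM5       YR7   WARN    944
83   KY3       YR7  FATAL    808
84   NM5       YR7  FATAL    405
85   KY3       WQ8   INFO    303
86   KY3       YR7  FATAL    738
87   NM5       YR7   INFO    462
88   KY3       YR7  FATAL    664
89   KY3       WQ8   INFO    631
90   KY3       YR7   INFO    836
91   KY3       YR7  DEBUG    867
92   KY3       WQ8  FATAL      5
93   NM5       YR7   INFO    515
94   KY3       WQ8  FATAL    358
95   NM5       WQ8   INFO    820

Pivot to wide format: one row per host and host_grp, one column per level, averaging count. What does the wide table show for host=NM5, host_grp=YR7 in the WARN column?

Rows with host=NM5, host_grp=YR7 and level=WARN: count values are 900, 414, 699, 371, 488, 944.
(900 + 414 + 699 + 371 + 488 + 944) / 6 = 636.

636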